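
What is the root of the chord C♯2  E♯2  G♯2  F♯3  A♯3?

F#

The distinct letter names are C#, E#, G#, F#, A#. Arranged as a stack of thirds they read F#–A#–C#–E#–G#, so F# is the root (an F# major ninth chord).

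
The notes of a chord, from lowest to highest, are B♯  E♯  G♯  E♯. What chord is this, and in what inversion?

E# minor, second inversion

The pitch classes B#, E#, G# arrange in thirds as E#–G#–B#: an E# minor triad.
With the fifth (B#) in the bass, the chord is in second inversion (figured bass 6/4).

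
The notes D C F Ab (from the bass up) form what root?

D

D, C, F, Ab are the tones of a D half-diminished seventh chord (D–F–Ab–C), making D the root.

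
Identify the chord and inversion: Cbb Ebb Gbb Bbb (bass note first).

Cbb major seventh, root position

The pitch classes Cbb, Ebb, Gbb, Bbb arrange in thirds as Cbb–Ebb–Gbb–Bbb: a Cbb major seventh chord.
With the root (Cbb) in the bass, the chord is in root position (figured bass 7).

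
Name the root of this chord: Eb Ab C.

The distinct letter names are Eb, Ab, C. Arranged as a stack of thirds they read Ab–C–Eb, so Ab is the root (an Ab major triad).

Ab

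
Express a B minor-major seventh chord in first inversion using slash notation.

First inversion of B minor-major seventh has the third (D) in the bass. As a slash chord: Bm(maj7)/D.

Bm(maj7)/D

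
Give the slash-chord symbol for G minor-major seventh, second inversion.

Gm(maj7)/D

Second inversion of G minor-major seventh has the fifth (D) in the bass. As a slash chord: Gm(maj7)/D.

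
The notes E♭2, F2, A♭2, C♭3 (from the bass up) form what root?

F

Reordering Eb, F, Ab, Cb into stacked thirds gives F–Ab–Cb–Eb; the bottom of that stack, F, is the root.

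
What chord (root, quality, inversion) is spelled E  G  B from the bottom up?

E minor, root position

Reducing to letter names: E, G, B. These stack in thirds as E–G–B — an E minor triad.
With the root (E) in the bass, the chord is in root position (figured bass 5/3).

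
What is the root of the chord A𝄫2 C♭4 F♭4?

Fb

Reordering Abb, Cb, Fb into stacked thirds gives Fb–Abb–Cb; the bottom of that stack, Fb, is the root.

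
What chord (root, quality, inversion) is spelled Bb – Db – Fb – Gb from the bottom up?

Gb dominant seventh, first inversion

The pitch classes Bb, Db, Fb, Gb arrange in thirds as Gb–Bb–Db–Fb: a Gb dominant seventh chord.
With the third (Bb) in the bass, the chord is in first inversion (figured bass 6/5).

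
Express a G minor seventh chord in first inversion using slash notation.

First inversion of G minor seventh has the third (Bb) in the bass. As a slash chord: Gm7/Bb.

Gm7/Bb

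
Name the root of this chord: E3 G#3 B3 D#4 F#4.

The distinct letter names are E, G#, B, D#, F#. Arranged as a stack of thirds they read E–G#–B–D#–F#, so E is the root (an E major ninth chord).

E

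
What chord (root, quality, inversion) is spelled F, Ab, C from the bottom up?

Reducing to letter names: F, Ab, C. These stack in thirds as F–Ab–C — an F minor triad.
With the root (F) in the bass, the chord is in root position (figured bass 5/3).

F minor, root position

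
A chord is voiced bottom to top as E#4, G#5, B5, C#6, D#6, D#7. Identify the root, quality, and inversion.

C# dominant ninth, first inversion

The pitch classes E#, G#, B, C#, D# arrange in thirds as C#–E#–G#–B–D#: a C# dominant ninth chord.
With the third (E#) in the bass, the chord is in first inversion.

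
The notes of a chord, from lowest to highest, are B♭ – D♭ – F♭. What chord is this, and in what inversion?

Bb diminished, root position

Reducing to letter names: Bb, Db, Fb. These stack in thirds as Bb–Db–Fb — a Bb diminished triad.
With the root (Bb) in the bass, the chord is in root position (figured bass 5/3).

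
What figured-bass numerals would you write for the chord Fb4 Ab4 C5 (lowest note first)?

5/3

The notes Fb, Ab, C stack in thirds as Fb–Ab–C — an Fb augmented triad. The bass Fb is the root, so this is root position: figured 5/3.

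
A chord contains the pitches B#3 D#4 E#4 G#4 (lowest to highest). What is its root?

Reordering B#, D#, E#, G# into stacked thirds gives E#–G#–B#–D#; the bottom of that stack, E#, is the root.

E#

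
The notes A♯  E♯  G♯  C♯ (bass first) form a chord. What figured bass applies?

7

The notes A#, E#, G#, C# stack in thirds as A#–C#–E#–G# — an A# minor seventh chord. The bass A# is the root, so this is root position: figured 7.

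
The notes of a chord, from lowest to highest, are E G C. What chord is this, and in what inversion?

C major, first inversion

Reducing to letter names: E, G, C. These stack in thirds as C–E–G — a C major triad.
E is the third of C major; third in the bass means first inversion (figured bass 6).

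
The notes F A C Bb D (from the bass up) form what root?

F, A, C, Bb, D are the tones of a Bb major ninth chord (Bb–D–F–A–C), making Bb the root.

Bb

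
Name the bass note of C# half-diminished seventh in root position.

C#

C# half-diminished seventh is C#–E–G–B. Root position places the root in the bass: C#.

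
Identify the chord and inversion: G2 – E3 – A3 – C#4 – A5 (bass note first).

A dominant seventh, third inversion

The distinct note names are G, E, A, C#. Stacked in thirds they read A–C#–E–G, which is a dominant seventh chord on A.
G is the seventh of A dominant seventh; seventh in the bass means third inversion (figured bass 4/2).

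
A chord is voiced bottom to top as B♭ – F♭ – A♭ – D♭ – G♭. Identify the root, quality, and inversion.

The distinct note names are Bb, Fb, Ab, Db, Gb. Stacked in thirds they read Gb–Bb–Db–Fb–Ab, which is a dominant ninth chord on Gb.
With the third (Bb) in the bass, the chord is in first inversion.

Gb dominant ninth, first inversion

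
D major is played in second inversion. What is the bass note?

The fifth of D major (D–F#–A) is A; that is the bass in second inversion.

A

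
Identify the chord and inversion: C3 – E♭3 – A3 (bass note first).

A diminished, first inversion

Reducing to letter names: C, Eb, A. These stack in thirds as A–C–Eb — an A diminished triad.
C is the third of A diminished; third in the bass means first inversion (figured bass 6).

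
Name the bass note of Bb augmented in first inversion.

The third of Bb augmented (Bb–D–F#) is D; that is the bass in first inversion.

D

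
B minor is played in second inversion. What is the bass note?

B minor is B–D–F#. Second inversion places the fifth in the bass: F#.

F#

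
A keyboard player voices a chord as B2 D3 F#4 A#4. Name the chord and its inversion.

B minor-major seventh, root position

Reducing to letter names: B, D, F#, A#. These stack in thirds as B–D–F#–A# — a B minor-major seventh chord.
The lowest note is B, the root of the chord, so this is root position (figured bass 7).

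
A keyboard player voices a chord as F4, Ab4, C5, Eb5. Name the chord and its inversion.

The pitch classes F, Ab, C, Eb arrange in thirds as F–Ab–C–Eb: an F minor seventh chord.
The lowest note is F, the root of the chord, so this is root position (figured bass 7).

F minor seventh, root position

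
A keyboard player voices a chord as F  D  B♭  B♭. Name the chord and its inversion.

Bb major, second inversion

The pitch classes F, D, Bb arrange in thirds as Bb–D–F: a Bb major triad.
F is the fifth of Bb major; fifth in the bass means second inversion (figured bass 6/4).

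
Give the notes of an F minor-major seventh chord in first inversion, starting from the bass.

Ab, C, E, F

F minor-major seventh is F–Ab–C–E. First inversion puts the third (Ab) in the bass, with the remaining tones above: Ab, C, E, F.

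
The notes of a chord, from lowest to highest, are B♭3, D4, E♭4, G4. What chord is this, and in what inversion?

Eb major seventh, second inversion

Reducing to letter names: Bb, D, Eb, G. These stack in thirds as Eb–G–Bb–D — an Eb major seventh chord.
The lowest note is Bb, the fifth of the chord, so this is second inversion (figured bass 4/3).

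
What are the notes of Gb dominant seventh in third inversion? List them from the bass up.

Fb, Gb, Bb, Db

Spelling Gb dominant seventh: Gb–Bb–Db–Fb. In third inversion the seventh is bass, giving Fb, Gb, Bb, Db from the bottom.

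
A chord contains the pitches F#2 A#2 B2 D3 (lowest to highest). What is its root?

B

The distinct letter names are F#, A#, B, D. Arranged as a stack of thirds they read B–D–F#–A#, so B is the root (a B minor-major seventh chord).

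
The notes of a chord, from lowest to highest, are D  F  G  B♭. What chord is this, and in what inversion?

G minor seventh, second inversion

Reducing to letter names: D, F, G, Bb. These stack in thirds as G–Bb–D–F — a G minor seventh chord.
The lowest note is D, the fifth of the chord, so this is second inversion (figured bass 4/3).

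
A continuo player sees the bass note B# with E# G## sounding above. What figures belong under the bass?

6/4

The notes B#, E#, G## stack in thirds as E#–G##–B# — an E# major triad. The bass B# is the fifth, so this is second inversion: figured 6/4.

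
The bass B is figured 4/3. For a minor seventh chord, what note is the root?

The figures 4/3 mean the fifth of the chord is in the bass. If B is the fifth of a minor seventh chord, the root is E (chord tones E–G–B–D).

E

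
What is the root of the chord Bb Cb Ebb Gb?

Cb

Bb, Cb, Ebb, Gb are the tones of a Cb minor-major seventh chord (Cb–Ebb–Gb–Bb), making Cb the root.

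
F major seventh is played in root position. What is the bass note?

F

In root position the root is lowest. For F major seventh (F–A–C–E) that is F.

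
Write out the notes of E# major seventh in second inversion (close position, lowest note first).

B#, D##, E#, G##

Spelling E# major seventh: E#–G##–B#–D##. In second inversion the fifth is bass, giving B#, D##, E#, G## from the bottom.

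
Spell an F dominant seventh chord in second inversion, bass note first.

C, Eb, F, A

Spelling F dominant seventh: F–A–C–Eb. In second inversion the fifth is bass, giving C, Eb, F, A from the bottom.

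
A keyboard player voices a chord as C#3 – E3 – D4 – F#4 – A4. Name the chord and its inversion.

D major ninth, third inversion

The pitch classes C#, E, D, F#, A arrange in thirds as D–F#–A–C#–E: a D major ninth chord.
The lowest note is C#, the seventh of the chord, so this is third inversion.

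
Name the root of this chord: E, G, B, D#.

E, G, B, D# are the tones of an E minor-major seventh chord (E–G–B–D#), making E the root.

E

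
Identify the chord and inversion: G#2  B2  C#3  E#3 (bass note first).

C# dominant seventh, second inversion

The pitch classes G#, B, C#, E# arrange in thirds as C#–E#–G#–B: a C# dominant seventh chord.
With the fifth (G#) in the bass, the chord is in second inversion (figured bass 4/3).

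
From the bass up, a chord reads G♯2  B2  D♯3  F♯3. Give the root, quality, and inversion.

The distinct note names are G#, B, D#, F#. Stacked in thirds they read G#–B–D#–F#, which is a minor seventh chord on G#.
G# is the root of G# minor seventh; root in the bass means root position (figured bass 7).

G# minor seventh, root position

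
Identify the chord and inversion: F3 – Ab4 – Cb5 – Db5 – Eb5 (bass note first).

Db dominant ninth, first inversion

The pitch classes F, Ab, Cb, Db, Eb arrange in thirds as Db–F–Ab–Cb–Eb: a Db dominant ninth chord.
With the third (F) in the bass, the chord is in first inversion.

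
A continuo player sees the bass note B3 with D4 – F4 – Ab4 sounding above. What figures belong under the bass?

7

The notes B, D, F, Ab stack in thirds as B–D–F–Ab — a B diminished seventh chord. The bass B is the root, so this is root position: figured 7.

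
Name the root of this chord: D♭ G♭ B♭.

Reordering Db, Gb, Bb into stacked thirds gives Gb–Bb–Db; the bottom of that stack, Gb, is the root.

Gb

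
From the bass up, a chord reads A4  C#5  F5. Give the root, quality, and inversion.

F augmented, first inversion

The pitch classes A, C#, F arrange in thirds as F–A–C#: an F augmented triad.
The lowest note is A, the third of the chord, so this is first inversion (figured bass 6).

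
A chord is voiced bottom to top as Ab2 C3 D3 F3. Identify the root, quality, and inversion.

The pitch classes Ab, C, D, F arrange in thirds as D–F–Ab–C: a D half-diminished seventh chord.
The lowest note is Ab, the fifth of the chord, so this is second inversion (figured bass 4/3).

D half-diminished seventh, second inversion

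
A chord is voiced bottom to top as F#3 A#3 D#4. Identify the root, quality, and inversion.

D# minor, first inversion

The distinct note names are F#, A#, D#. Stacked in thirds they read D#–F#–A#, which is a minor triad on D#.
F# is the third of D# minor; third in the bass means first inversion (figured bass 6).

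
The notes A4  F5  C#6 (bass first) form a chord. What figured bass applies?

The notes A, F, C# stack in thirds as F–A–C# — an F augmented triad. The bass A is the third, so this is first inversion: figured 6.

6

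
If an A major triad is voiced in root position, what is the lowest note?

A

In root position the root is lowest. For A major (A–C#–E) that is A.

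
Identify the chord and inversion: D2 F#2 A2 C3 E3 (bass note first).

D dominant ninth, root position

The pitch classes D, F#, A, C, E arrange in thirds as D–F#–A–C–E: a D dominant ninth chord.
With the root (D) in the bass, the chord is in root position.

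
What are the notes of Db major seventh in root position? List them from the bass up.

Spelling Db major seventh: Db–F–Ab–C. In root position the root is bass, giving Db, F, Ab, C from the bottom.

Db, F, Ab, C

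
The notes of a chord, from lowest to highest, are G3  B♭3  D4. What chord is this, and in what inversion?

Reducing to letter names: G, Bb, D. These stack in thirds as G–Bb–D — a G minor triad.
The lowest note is G, the root of the chord, so this is root position (figured bass 5/3).

G minor, root position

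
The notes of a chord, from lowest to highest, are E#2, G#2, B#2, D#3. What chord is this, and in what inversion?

E# minor seventh, root position

Reducing to letter names: E#, G#, B#, D#. These stack in thirds as E#–G#–B#–D# — an E# minor seventh chord.
E# is the root of E# minor seventh; root in the bass means root position (figured bass 7).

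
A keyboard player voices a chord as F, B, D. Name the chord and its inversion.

B diminished, second inversion

The pitch classes F, B, D arrange in thirds as B–D–F: a B diminished triad.
With the fifth (F) in the bass, the chord is in second inversion (figured bass 6/4).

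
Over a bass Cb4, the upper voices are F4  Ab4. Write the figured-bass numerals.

6/4

The notes Cb, F, Ab stack in thirds as F–Ab–Cb — an F diminished triad. The bass Cb is the fifth, so this is second inversion: figured 6/4.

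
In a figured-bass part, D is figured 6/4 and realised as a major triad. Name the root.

G

The figures 6/4 mean the fifth of the chord is in the bass. If D is the fifth of a major triad, the root is G (chord tones G–B–D).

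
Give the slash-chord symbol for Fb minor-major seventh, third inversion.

Fbm(maj7)/Eb

Third inversion of Fb minor-major seventh has the seventh (Eb) in the bass. As a slash chord: Fbm(maj7)/Eb.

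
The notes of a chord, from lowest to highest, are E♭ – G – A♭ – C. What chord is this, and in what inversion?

Reducing to letter names: Eb, G, Ab, C. These stack in thirds as Ab–C–Eb–G — an Ab major seventh chord.
With the fifth (Eb) in the bass, the chord is in second inversion (figured bass 4/3).

Ab major seventh, second inversion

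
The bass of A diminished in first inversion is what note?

C

In first inversion the third is lowest. For A diminished (A–C–Eb) that is C.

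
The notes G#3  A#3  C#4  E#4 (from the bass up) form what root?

A#

G#, A#, C#, E# are the tones of an A# minor seventh chord (A#–C#–E#–G#), making A# the root.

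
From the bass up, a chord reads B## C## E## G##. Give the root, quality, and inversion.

C## major seventh, third inversion

Reducing to letter names: B##, C##, E##, G##. These stack in thirds as C##–E##–G##–B## — a C## major seventh chord.
The lowest note is B##, the seventh of the chord, so this is third inversion (figured bass 4/2).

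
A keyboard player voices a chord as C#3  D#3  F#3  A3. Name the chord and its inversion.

D# half-diminished seventh, third inversion

The pitch classes C#, D#, F#, A arrange in thirds as D#–F#–A–C#: a D# half-diminished seventh chord.
C# is the seventh of D# half-diminished seventh; seventh in the bass means third inversion (figured bass 4/2).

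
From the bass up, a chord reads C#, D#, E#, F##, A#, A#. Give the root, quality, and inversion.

The pitch classes C#, D#, E#, F##, A# arrange in thirds as D#–F##–A#–C#–E#: a D# dominant ninth chord.
With the seventh (C#) in the bass, the chord is in third inversion.

D# dominant ninth, third inversion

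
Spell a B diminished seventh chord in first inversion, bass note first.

The chord tones are B–D–F–Ab. With the third (D) lowest for first inversion: D, F, Ab, B.

D, F, Ab, B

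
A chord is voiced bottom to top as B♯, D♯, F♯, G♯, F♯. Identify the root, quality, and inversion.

Reducing to letter names: B#, D#, F#, G#. These stack in thirds as G#–B#–D#–F# — a G# dominant seventh chord.
The lowest note is B#, the third of the chord, so this is first inversion (figured bass 6/5).

G# dominant seventh, first inversion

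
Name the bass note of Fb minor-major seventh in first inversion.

Fb minor-major seventh is Fb–Abb–Cb–Eb. First inversion places the third in the bass: Abb.

Abb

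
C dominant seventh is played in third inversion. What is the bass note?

Bb

In third inversion the seventh is lowest. For C dominant seventh (C–E–G–Bb) that is Bb.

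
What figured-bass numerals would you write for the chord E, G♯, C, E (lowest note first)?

The notes E, G#, C stack in thirds as C–E–G# — a C augmented triad. The bass E is the third, so this is first inversion: figured 6.

6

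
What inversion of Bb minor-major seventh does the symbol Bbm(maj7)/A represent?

third inversion

Bbm(maj7)/A means Bb minor-major seventh with A in the bass. A is the seventh of Bb minor-major seventh (Bb–Db–F–A), so this is third inversion.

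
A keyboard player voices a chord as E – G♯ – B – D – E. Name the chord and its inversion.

Reducing to letter names: E, G#, B, D. These stack in thirds as E–G#–B–D — an E dominant seventh chord.
The lowest note is E, the root of the chord, so this is root position (figured bass 7).

E dominant seventh, root position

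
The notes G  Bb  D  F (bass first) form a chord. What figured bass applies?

7

The notes G, Bb, D, F stack in thirds as G–Bb–D–F — a G minor seventh chord. The bass G is the root, so this is root position: figured 7.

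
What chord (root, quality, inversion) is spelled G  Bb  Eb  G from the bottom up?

Eb major, first inversion

The pitch classes G, Bb, Eb arrange in thirds as Eb–G–Bb: an Eb major triad.
The lowest note is G, the third of the chord, so this is first inversion (figured bass 6).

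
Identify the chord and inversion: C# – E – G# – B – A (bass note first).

The pitch classes C#, E, G#, B, A arrange in thirds as A–C#–E–G#–B: an A major ninth chord.
With the third (C#) in the bass, the chord is in first inversion.

A major ninth, first inversion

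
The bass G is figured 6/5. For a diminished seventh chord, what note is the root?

The figures 6/5 mean the third of the chord is in the bass. If G is the third of a diminished seventh chord, the root is E (chord tones E–G–Bb–Db).

E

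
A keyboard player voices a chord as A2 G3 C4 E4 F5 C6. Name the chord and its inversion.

F major ninth, first inversion

The pitch classes A, G, C, E, F arrange in thirds as F–A–C–E–G: an F major ninth chord.
A is the third of F major ninth; third in the bass means first inversion.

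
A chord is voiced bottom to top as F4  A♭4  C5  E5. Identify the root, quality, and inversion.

F minor-major seventh, root position

Reducing to letter names: F, Ab, C, E. These stack in thirds as F–Ab–C–E — an F minor-major seventh chord.
The lowest note is F, the root of the chord, so this is root position (figured bass 7).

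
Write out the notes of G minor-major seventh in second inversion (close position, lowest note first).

Spelling G minor-major seventh: G–Bb–D–F#. In second inversion the fifth is bass, giving D, F#, G, Bb from the bottom.

D, F#, G, Bb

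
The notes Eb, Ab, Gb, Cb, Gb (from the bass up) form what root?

Ab

Reordering Eb, Ab, Gb, Cb into stacked thirds gives Ab–Cb–Eb–Gb; the bottom of that stack, Ab, is the root.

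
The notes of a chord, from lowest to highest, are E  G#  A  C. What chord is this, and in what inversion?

A minor-major seventh, second inversion

The distinct note names are E, G#, A, C. Stacked in thirds they read A–C–E–G#, which is a minor-major seventh chord on A.
The lowest note is E, the fifth of the chord, so this is second inversion (figured bass 4/3).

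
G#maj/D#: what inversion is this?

second inversion

G#maj/D# means G# major with D# in the bass. D# is the fifth of G# major (G#–B#–D#), so this is second inversion.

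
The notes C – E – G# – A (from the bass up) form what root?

Reordering C, E, G#, A into stacked thirds gives A–C–E–G#; the bottom of that stack, A, is the root.

A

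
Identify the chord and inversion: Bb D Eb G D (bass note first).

Eb major seventh, second inversion

Reducing to letter names: Bb, D, Eb, G. These stack in thirds as Eb–G–Bb–D — an Eb major seventh chord.
Bb is the fifth of Eb major seventh; fifth in the bass means second inversion (figured bass 4/3).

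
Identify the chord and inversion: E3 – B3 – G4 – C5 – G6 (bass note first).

C major seventh, first inversion

The distinct note names are E, B, G, C. Stacked in thirds they read C–E–G–B, which is a major seventh chord on C.
With the third (E) in the bass, the chord is in first inversion (figured bass 6/5).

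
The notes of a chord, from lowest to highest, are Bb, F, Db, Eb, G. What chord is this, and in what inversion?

Eb dominant ninth, second inversion

Reducing to letter names: Bb, F, Db, Eb, G. These stack in thirds as Eb–G–Bb–Db–F — an Eb dominant ninth chord.
With the fifth (Bb) in the bass, the chord is in second inversion.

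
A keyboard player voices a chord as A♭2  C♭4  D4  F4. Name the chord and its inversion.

D diminished seventh, second inversion

Reducing to letter names: Ab, Cb, D, F. These stack in thirds as D–F–Ab–Cb — a D diminished seventh chord.
Ab is the fifth of D diminished seventh; fifth in the bass means second inversion (figured bass 4/3).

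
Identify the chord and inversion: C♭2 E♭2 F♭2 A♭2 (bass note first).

Reducing to letter names: Cb, Eb, Fb, Ab. These stack in thirds as Fb–Ab–Cb–Eb — an Fb major seventh chord.
The lowest note is Cb, the fifth of the chord, so this is second inversion (figured bass 4/3).

Fb major seventh, second inversion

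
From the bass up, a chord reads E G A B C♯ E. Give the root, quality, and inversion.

Reducing to letter names: E, G, A, B, C#. These stack in thirds as A–C#–E–G–B — an A dominant ninth chord.
E is the fifth of A dominant ninth; fifth in the bass means second inversion.

A dominant ninth, second inversion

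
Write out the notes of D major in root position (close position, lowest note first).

The chord tones are D–F#–A. With the root (D) lowest for root position: D, F#, A.

D, F#, A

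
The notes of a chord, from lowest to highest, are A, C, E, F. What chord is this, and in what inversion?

The pitch classes A, C, E, F arrange in thirds as F–A–C–E: an F major seventh chord.
The lowest note is A, the third of the chord, so this is first inversion (figured bass 6/5).

F major seventh, first inversion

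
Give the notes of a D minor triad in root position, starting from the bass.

D minor is D–F–A. Root position puts the root (D) in the bass, with the remaining tones above: D, F, A.

D, F, A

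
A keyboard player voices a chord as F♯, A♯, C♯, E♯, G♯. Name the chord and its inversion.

The pitch classes F#, A#, C#, E#, G# arrange in thirds as F#–A#–C#–E#–G#: an F# major ninth chord.
With the root (F#) in the bass, the chord is in root position.

F# major ninth, root position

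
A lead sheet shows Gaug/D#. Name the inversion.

second inversion

Gaug/D# means G augmented with D# in the bass. D# is the fifth of G augmented (G–B–D#), so this is second inversion.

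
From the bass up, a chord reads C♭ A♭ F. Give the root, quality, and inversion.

The pitch classes Cb, Ab, F arrange in thirds as F–Ab–Cb: an F diminished triad.
The lowest note is Cb, the fifth of the chord, so this is second inversion (figured bass 6/4).

F diminished, second inversion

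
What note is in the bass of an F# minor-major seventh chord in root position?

The root of F# minor-major seventh (F#–A–C#–E#) is F#; that is the bass in root position.

F#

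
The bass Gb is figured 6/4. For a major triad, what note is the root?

Cb

The figures 6/4 mean the fifth of the chord is in the bass. If Gb is the fifth of a major triad, the root is Cb (chord tones Cb–Eb–Gb).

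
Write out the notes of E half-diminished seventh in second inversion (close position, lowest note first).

E half-diminished seventh is E–G–Bb–D. Second inversion puts the fifth (Bb) in the bass, with the remaining tones above: Bb, D, E, G.

Bb, D, E, G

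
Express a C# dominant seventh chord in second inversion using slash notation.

Second inversion of C# dominant seventh has the fifth (G#) in the bass. As a slash chord: C#7/G#.

C#7/G#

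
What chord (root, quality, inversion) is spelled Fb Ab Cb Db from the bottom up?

Reducing to letter names: Fb, Ab, Cb, Db. These stack in thirds as Db–Fb–Ab–Cb — a Db minor seventh chord.
The lowest note is Fb, the third of the chord, so this is first inversion (figured bass 6/5).

Db minor seventh, first inversion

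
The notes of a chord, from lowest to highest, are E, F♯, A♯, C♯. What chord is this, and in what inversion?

Reducing to letter names: E, F#, A#, C#. These stack in thirds as F#–A#–C#–E — an F# dominant seventh chord.
With the seventh (E) in the bass, the chord is in third inversion (figured bass 4/2).

F# dominant seventh, third inversion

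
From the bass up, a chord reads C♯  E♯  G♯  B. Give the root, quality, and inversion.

C# dominant seventh, root position

The distinct note names are C#, E#, G#, B. Stacked in thirds they read C#–E#–G#–B, which is a dominant seventh chord on C#.
With the root (C#) in the bass, the chord is in root position (figured bass 7).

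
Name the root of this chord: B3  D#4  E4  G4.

B, D#, E, G are the tones of an E minor-major seventh chord (E–G–B–D#), making E the root.

E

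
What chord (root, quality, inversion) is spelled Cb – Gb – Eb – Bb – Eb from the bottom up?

Cb major seventh, root position

Reducing to letter names: Cb, Gb, Eb, Bb. These stack in thirds as Cb–Eb–Gb–Bb — a Cb major seventh chord.
The lowest note is Cb, the root of the chord, so this is root position (figured bass 7).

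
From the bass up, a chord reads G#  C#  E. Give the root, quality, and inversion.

C# minor, second inversion

The pitch classes G#, C#, E arrange in thirds as C#–E–G#: a C# minor triad.
With the fifth (G#) in the bass, the chord is in second inversion (figured bass 6/4).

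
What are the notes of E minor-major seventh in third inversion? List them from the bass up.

Spelling E minor-major seventh: E–G–B–D#. In third inversion the seventh is bass, giving D#, E, G, B from the bottom.

D#, E, G, B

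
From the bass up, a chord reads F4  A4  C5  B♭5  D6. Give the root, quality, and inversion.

Reducing to letter names: F, A, C, Bb, D. These stack in thirds as Bb–D–F–A–C — a Bb major ninth chord.
F is the fifth of Bb major ninth; fifth in the bass means second inversion.

Bb major ninth, second inversion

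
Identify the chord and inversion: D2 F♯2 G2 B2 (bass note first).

G major seventh, second inversion

Reducing to letter names: D, F#, G, B. These stack in thirds as G–B–D–F# — a G major seventh chord.
D is the fifth of G major seventh; fifth in the bass means second inversion (figured bass 4/3).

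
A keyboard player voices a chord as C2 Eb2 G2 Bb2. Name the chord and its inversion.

C minor seventh, root position

Reducing to letter names: C, Eb, G, Bb. These stack in thirds as C–Eb–G–Bb — a C minor seventh chord.
C is the root of C minor seventh; root in the bass means root position (figured bass 7).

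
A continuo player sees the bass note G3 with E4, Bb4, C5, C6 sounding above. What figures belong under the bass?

The notes G, E, Bb, C stack in thirds as C–E–G–Bb — a C dominant seventh chord. The bass G is the fifth, so this is second inversion: figured 4/3.

4/3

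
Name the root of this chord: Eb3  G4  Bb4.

Eb

Eb, G, Bb are the tones of an Eb major triad (Eb–G–Bb), making Eb the root.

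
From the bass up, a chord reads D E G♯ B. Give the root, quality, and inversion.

The pitch classes D, E, G#, B arrange in thirds as E–G#–B–D: an E dominant seventh chord.
The lowest note is D, the seventh of the chord, so this is third inversion (figured bass 4/2).

E dominant seventh, third inversion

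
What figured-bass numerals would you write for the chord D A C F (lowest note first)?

7

The notes D, A, C, F stack in thirds as D–F–A–C — a D minor seventh chord. The bass D is the root, so this is root position: figured 7.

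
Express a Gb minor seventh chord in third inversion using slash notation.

Third inversion of Gb minor seventh has the seventh (Fb) in the bass. As a slash chord: Gbm7/Fb.

Gbm7/Fb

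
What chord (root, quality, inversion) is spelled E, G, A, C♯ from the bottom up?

The pitch classes E, G, A, C# arrange in thirds as A–C#–E–G: an A dominant seventh chord.
The lowest note is E, the fifth of the chord, so this is second inversion (figured bass 4/3).

A dominant seventh, second inversion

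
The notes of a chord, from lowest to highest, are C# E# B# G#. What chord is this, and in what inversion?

C# major seventh, root position

The pitch classes C#, E#, B#, G# arrange in thirds as C#–E#–G#–B#: a C# major seventh chord.
C# is the root of C# major seventh; root in the bass means root position (figured bass 7).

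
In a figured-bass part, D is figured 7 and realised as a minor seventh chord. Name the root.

The figures 7 mean the root of the chord is in the bass. If D is the root of a minor seventh chord, the root is D (chord tones D–F–A–C).

D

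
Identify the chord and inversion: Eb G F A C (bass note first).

F dominant ninth, third inversion

Reducing to letter names: Eb, G, F, A, C. These stack in thirds as F–A–C–Eb–G — an F dominant ninth chord.
With the seventh (Eb) in the bass, the chord is in third inversion.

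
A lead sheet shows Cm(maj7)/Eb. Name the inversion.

first inversion

Cm(maj7)/Eb means C minor-major seventh with Eb in the bass. Eb is the third of C minor-major seventh (C–Eb–G–B), so this is first inversion.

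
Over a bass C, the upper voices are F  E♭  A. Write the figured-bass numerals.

4/3

The notes C, F, Eb, A stack in thirds as F–A–C–Eb — an F dominant seventh chord. The bass C is the fifth, so this is second inversion: figured 4/3.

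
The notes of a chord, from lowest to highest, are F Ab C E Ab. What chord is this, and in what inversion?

F minor-major seventh, root position

Reducing to letter names: F, Ab, C, E. These stack in thirds as F–Ab–C–E — an F minor-major seventh chord.
F is the root of F minor-major seventh; root in the bass means root position (figured bass 7).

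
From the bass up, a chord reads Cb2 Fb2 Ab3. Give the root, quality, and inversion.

Reducing to letter names: Cb, Fb, Ab. These stack in thirds as Fb–Ab–Cb — an Fb major triad.
With the fifth (Cb) in the bass, the chord is in second inversion (figured bass 6/4).

Fb major, second inversion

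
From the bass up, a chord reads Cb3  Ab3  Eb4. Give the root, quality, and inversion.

Ab minor, first inversion

Reducing to letter names: Cb, Ab, Eb. These stack in thirds as Ab–Cb–Eb — an Ab minor triad.
Cb is the third of Ab minor; third in the bass means first inversion (figured bass 6).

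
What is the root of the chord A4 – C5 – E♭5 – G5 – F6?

F

A, C, Eb, G, F are the tones of an F dominant ninth chord (F–A–C–Eb–G), making F the root.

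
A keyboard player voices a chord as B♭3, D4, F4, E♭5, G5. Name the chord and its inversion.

Eb major ninth, second inversion

Reducing to letter names: Bb, D, F, Eb, G. These stack in thirds as Eb–G–Bb–D–F — an Eb major ninth chord.
Bb is the fifth of Eb major ninth; fifth in the bass means second inversion.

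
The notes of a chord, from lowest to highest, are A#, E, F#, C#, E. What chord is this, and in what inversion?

The distinct note names are A#, E, F#, C#. Stacked in thirds they read F#–A#–C#–E, which is a dominant seventh chord on F#.
With the third (A#) in the bass, the chord is in first inversion (figured bass 6/5).

F# dominant seventh, first inversion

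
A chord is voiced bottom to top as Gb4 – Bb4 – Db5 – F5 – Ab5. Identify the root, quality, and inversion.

Gb major ninth, root position

The pitch classes Gb, Bb, Db, F, Ab arrange in thirds as Gb–Bb–Db–F–Ab: a Gb major ninth chord.
The lowest note is Gb, the root of the chord, so this is root position.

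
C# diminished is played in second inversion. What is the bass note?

G

In second inversion the fifth is lowest. For C# diminished (C#–E–G) that is G.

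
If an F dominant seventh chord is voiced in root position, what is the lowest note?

In root position the root is lowest. For F dominant seventh (F–A–C–Eb) that is F.

F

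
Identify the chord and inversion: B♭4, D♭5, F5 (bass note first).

Reducing to letter names: Bb, Db, F. These stack in thirds as Bb–Db–F — a Bb minor triad.
With the root (Bb) in the bass, the chord is in root position (figured bass 5/3).

Bb minor, root position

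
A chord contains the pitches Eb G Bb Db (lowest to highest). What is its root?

The distinct letter names are Eb, G, Bb, Db. Arranged as a stack of thirds they read Eb–G–Bb–Db, so Eb is the root (an Eb dominant seventh chord).

Eb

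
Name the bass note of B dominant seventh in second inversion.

In second inversion the fifth is lowest. For B dominant seventh (B–D#–F#–A) that is F#.

F#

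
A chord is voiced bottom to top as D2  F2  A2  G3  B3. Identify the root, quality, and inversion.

G dominant ninth, second inversion

The pitch classes D, F, A, G, B arrange in thirds as G–B–D–F–A: a G dominant ninth chord.
With the fifth (D) in the bass, the chord is in second inversion.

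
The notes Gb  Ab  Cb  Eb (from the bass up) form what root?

Ab

The distinct letter names are Gb, Ab, Cb, Eb. Arranged as a stack of thirds they read Ab–Cb–Eb–Gb, so Ab is the root (an Ab minor seventh chord).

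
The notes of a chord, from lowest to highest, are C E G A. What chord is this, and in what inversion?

A minor seventh, first inversion

The distinct note names are C, E, G, A. Stacked in thirds they read A–C–E–G, which is a minor seventh chord on A.
With the third (C) in the bass, the chord is in first inversion (figured bass 6/5).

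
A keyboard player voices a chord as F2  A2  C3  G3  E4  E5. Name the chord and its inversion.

Reducing to letter names: F, A, C, G, E. These stack in thirds as F–A–C–E–G — an F major ninth chord.
The lowest note is F, the root of the chord, so this is root position.

F major ninth, root position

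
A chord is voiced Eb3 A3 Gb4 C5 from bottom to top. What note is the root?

A

Eb, A, Gb, C are the tones of an A diminished seventh chord (A–C–Eb–Gb), making A the root.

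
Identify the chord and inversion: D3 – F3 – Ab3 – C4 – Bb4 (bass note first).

Bb dominant ninth, first inversion

Reducing to letter names: D, F, Ab, C, Bb. These stack in thirds as Bb–D–F–Ab–C — a Bb dominant ninth chord.
The lowest note is D, the third of the chord, so this is first inversion.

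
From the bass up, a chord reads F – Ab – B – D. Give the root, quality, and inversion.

B diminished seventh, second inversion

The distinct note names are F, Ab, B, D. Stacked in thirds they read B–D–F–Ab, which is a diminished seventh chord on B.
F is the fifth of B diminished seventh; fifth in the bass means second inversion (figured bass 4/3).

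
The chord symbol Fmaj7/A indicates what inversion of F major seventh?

Fmaj7/A means F major seventh with A in the bass. A is the third of F major seventh (F–A–C–E), so this is first inversion.

first inversion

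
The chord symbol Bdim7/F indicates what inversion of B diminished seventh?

second inversion

Bdim7/F means B diminished seventh with F in the bass. F is the fifth of B diminished seventh (B–D–F–Ab), so this is second inversion.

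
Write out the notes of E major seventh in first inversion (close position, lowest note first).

Spelling E major seventh: E–G#–B–D#. In first inversion the third is bass, giving G#, B, D#, E from the bottom.

G#, B, D#, E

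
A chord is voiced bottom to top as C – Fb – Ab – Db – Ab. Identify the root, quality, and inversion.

Db minor-major seventh, third inversion

The pitch classes C, Fb, Ab, Db arrange in thirds as Db–Fb–Ab–C: a Db minor-major seventh chord.
The lowest note is C, the seventh of the chord, so this is third inversion (figured bass 4/2).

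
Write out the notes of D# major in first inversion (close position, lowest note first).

F##, A#, D#

D# major is D#–F##–A#. First inversion puts the third (F##) in the bass, with the remaining tones above: F##, A#, D#.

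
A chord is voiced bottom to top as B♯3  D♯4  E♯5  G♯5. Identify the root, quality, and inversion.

E# minor seventh, second inversion

The pitch classes B#, D#, E#, G# arrange in thirds as E#–G#–B#–D#: an E# minor seventh chord.
B# is the fifth of E# minor seventh; fifth in the bass means second inversion (figured bass 4/3).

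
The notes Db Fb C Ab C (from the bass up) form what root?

The distinct letter names are Db, Fb, C, Ab. Arranged as a stack of thirds they read Db–Fb–Ab–C, so Db is the root (a Db minor-major seventh chord).

Db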